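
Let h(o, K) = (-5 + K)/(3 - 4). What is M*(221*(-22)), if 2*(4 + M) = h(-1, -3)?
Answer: 0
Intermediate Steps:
h(o, K) = 5 - K (h(o, K) = (-5 + K)/(-1) = (-5 + K)*(-1) = 5 - K)
M = 0 (M = -4 + (5 - 1*(-3))/2 = -4 + (5 + 3)/2 = -4 + (½)*8 = -4 + 4 = 0)
M*(221*(-22)) = 0*(221*(-22)) = 0*(-4862) = 0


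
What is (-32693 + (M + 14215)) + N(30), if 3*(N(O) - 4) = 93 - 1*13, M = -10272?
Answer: -86158/3 ≈ -28719.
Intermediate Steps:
N(O) = 92/3 (N(O) = 4 + (93 - 1*13)/3 = 4 + (93 - 13)/3 = 4 + (⅓)*80 = 4 + 80/3 = 92/3)
(-32693 + (M + 14215)) + N(30) = (-32693 + (-10272 + 14215)) + 92/3 = (-32693 + 3943) + 92/3 = -28750 + 92/3 = -86158/3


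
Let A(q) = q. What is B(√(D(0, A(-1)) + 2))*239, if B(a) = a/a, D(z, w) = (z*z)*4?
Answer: 239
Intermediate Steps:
D(z, w) = 4*z² (D(z, w) = z²*4 = 4*z²)
B(a) = 1
B(√(D(0, A(-1)) + 2))*239 = 1*239 = 239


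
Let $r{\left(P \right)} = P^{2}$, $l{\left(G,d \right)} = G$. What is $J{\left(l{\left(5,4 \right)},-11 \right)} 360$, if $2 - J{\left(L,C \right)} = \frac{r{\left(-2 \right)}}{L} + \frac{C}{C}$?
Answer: $72$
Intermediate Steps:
$J{\left(L,C \right)} = 1 - \frac{4}{L}$ ($J{\left(L,C \right)} = 2 - \left(\frac{\left(-2\right)^{2}}{L} + \frac{C}{C}\right) = 2 - \left(\frac{4}{L} + 1\right) = 2 - \left(1 + \frac{4}{L}\right) = 1 - \frac{4}{L}$)
$J{\left(l{\left(5,4 \right)},-11 \right)} 360 = \frac{-4 + 5}{5} \cdot 360 = \frac{1}{5} \cdot 1 \cdot 360 = \frac{1}{5} \cdot 360 = 72$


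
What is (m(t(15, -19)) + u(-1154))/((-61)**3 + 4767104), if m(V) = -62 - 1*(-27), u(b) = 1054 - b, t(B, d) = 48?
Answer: 2173/4540123 ≈ 0.00047862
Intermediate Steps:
m(V) = -35 (m(V) = -62 + 27 = -35)
(m(t(15, -19)) + u(-1154))/((-61)**3 + 4767104) = (-35 + (1054 - 1*(-1154)))/((-61)**3 + 4767104) = (-35 + (1054 + 1154))/(-226981 + 4767104) = (-35 + 2208)/4540123 = 2173*(1/4540123) = 2173/4540123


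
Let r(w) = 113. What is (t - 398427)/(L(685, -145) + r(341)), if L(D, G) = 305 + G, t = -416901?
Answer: -271776/91 ≈ -2986.6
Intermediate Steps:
(t - 398427)/(L(685, -145) + r(341)) = (-416901 - 398427)/((305 - 145) + 113) = -815328/(160 + 113) = -815328/273 = -815328*1/273 = -271776/91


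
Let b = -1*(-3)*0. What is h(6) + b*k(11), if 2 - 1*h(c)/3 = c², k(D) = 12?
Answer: -102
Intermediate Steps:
h(c) = 6 - 3*c²
b = 0 (b = 3*0 = 0)
h(6) + b*k(11) = (6 - 3*6²) + 0*12 = (6 - 3*36) + 0 = (6 - 108) + 0 = -102 + 0 = -102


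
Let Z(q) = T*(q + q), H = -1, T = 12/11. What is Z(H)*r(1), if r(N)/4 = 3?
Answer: -288/11 ≈ -26.182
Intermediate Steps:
T = 12/11 (T = 12*(1/11) = 12/11 ≈ 1.0909)
r(N) = 12 (r(N) = 4*3 = 12)
Z(q) = 24*q/11 (Z(q) = 12*(q + q)/11 = 12*(2*q)/11 = 24*q/11)
Z(H)*r(1) = ((24/11)*(-1))*12 = -24/11*12 = -288/11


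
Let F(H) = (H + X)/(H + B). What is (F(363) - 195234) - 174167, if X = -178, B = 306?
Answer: -247129084/669 ≈ -3.6940e+5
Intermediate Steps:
F(H) = (-178 + H)/(306 + H) (F(H) = (H - 178)/(H + 306) = (-178 + H)/(306 + H))
(F(363) - 195234) - 174167 = ((-178 + 363)/(306 + 363) - 195234) - 174167 = (185/669 - 195234) - 174167 = -130611361/669 - 174167 = -247129084/669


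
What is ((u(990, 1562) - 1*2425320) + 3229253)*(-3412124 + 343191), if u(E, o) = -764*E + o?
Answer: -150792022955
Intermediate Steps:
u(E, o) = o - 764*E
((u(990, 1562) - 1*2425320) + 3229253)*(-3412124 + 343191) = (((1562 - 764*990) - 1*2425320) + 3229253)*(-3412124 + 343191) = (((1562 - 756360) - 2425320) + 3229253)*(-3068933) = ((-754798 - 2425320) + 3229253)*(-3068933) = (-3180118 + 3229253)*(-3068933) = 49135*(-3068933) = -150792022955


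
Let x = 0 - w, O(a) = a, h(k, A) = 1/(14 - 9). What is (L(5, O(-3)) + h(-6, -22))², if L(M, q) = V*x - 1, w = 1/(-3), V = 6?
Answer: 36/25 ≈ 1.4400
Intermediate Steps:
h(k, A) = ⅕ (h(k, A) = 1/5 = ⅕)
w = -⅓ ≈ -0.33333
x = ⅓ (x = 0 - 1*(-⅓) = 0 + ⅓ = ⅓ ≈ 0.33333)
L(M, q) = 1 (L(M, q) = 6*(⅓) - 1 = 2 - 1 = 1)
(L(5, O(-3)) + h(-6, -22))² = (1 + ⅕)² = (6/5)² = 36/25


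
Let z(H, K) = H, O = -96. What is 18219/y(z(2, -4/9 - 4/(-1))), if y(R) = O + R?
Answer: -18219/94 ≈ -193.82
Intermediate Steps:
y(R) = -96 + R
18219/y(z(2, -4/9 - 4/(-1))) = 18219/(-96 + 2) = 18219/(-94) = 18219*(-1/94) = -18219/94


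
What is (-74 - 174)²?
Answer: 61504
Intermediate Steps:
(-74 - 174)² = (-248)² = 61504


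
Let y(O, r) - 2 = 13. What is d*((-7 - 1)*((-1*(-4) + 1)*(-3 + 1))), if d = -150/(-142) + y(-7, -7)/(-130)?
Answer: 69480/923 ≈ 75.276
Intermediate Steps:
y(O, r) = 15 (y(O, r) = 2 + 13 = 15)
d = 1737/1846 (d = -150/(-142) + 15/(-130) = -150*(-1/142) + 15*(-1/130) = 75/71 - 3/26 = 1737/1846 ≈ 0.94095)
d*((-7 - 1)*((-1*(-4) + 1)*(-3 + 1))) = 1737*((-7 - 1)*((-1*(-4) + 1)*(-3 + 1)))/1846 = 1737*(-8*(4 + 1)*(-2))/1846 = 1737*(-40*(-2))/1846 = 1737*(-8*(-10))/1846 = (1737/1846)*80 = 69480/923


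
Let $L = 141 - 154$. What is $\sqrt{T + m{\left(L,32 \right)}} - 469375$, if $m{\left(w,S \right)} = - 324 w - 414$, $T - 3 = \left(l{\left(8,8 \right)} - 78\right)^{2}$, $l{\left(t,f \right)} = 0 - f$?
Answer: $-469375 + \sqrt{11197} \approx -4.6927 \cdot 10^{5}$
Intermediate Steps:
$L = -13$
$l{\left(t,f \right)} = - f$
$T = 7399$ ($T = 3 + \left(\left(-1\right) 8 - 78\right)^{2} = 3 + \left(-8 - 78\right)^{2} = 3 + \left(-86\right)^{2} = 3 + 7396 = 7399$)
$m{\left(w,S \right)} = -414 - 324 w$
$\sqrt{T + m{\left(L,32 \right)}} - 469375 = \sqrt{7399 - -3798} - 469375 = \sqrt{7399 + \left(-414 + 4212\right)} - 469375 = \sqrt{7399 + 3798} - 469375 = \sqrt{11197} - 469375 = -469375 + \sqrt{11197}$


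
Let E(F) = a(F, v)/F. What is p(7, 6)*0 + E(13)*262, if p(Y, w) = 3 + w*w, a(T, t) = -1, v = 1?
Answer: -262/13 ≈ -20.154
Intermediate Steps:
p(Y, w) = 3 + w²
E(F) = -1/F
p(7, 6)*0 + E(13)*262 = (3 + 6²)*0 - 1/13*262 = (3 + 36)*0 - 1*1/13*262 = 39*0 - 1/13*262 = 0 - 262/13 = -262/13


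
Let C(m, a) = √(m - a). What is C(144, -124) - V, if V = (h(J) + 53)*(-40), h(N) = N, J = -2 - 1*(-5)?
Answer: 2240 + 2*√67 ≈ 2256.4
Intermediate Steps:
J = 3 (J = -2 + 5 = 3)
V = -2240 (V = (3 + 53)*(-40) = 56*(-40) = -2240)
C(144, -124) - V = √(144 - 1*(-124)) - 1*(-2240) = √(144 + 124) + 2240 = √268 + 2240 = 2*√67 + 2240 = 2240 + 2*√67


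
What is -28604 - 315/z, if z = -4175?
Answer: -23884277/835 ≈ -28604.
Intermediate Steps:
-28604 - 315/z = -28604 - 315/(-4175) = -28604 - 315*(-1)/4175 = -28604 - 1*(-63/835) = -28604 + 63/835 = -23884277/835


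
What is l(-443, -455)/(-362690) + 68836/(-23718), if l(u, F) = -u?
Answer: -12488317957/4301140710 ≈ -2.9035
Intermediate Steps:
l(-443, -455)/(-362690) + 68836/(-23718) = -1*(-443)/(-362690) + 68836/(-23718) = 443*(-1/362690) + 68836*(-1/23718) = -443/362690 - 34418/11859 = -12488317957/4301140710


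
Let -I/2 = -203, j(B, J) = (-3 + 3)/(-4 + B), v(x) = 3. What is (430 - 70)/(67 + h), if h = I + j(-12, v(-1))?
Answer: 360/473 ≈ 0.76110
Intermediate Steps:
j(B, J) = 0 (j(B, J) = 0/(-4 + B) = 0)
I = 406 (I = -2*(-203) = 406)
h = 406 (h = 406 + 0 = 406)
(430 - 70)/(67 + h) = (430 - 70)/(67 + 406) = 360/473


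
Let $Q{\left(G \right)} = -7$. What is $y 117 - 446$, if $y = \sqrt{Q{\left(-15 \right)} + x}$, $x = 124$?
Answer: $-446 + 351 \sqrt{13} \approx 819.55$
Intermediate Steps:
$y = 3 \sqrt{13}$ ($y = \sqrt{-7 + 124} = \sqrt{117} = 3 \sqrt{13} \approx 10.817$)
$y 117 - 446 = 3 \sqrt{13} \cdot 117 - 446 = 351 \sqrt{13} - 446 = -446 + 351 \sqrt{13}$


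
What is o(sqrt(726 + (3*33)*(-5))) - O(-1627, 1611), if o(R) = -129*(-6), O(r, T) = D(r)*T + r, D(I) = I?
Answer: 2623498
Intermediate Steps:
O(r, T) = r + T*r (O(r, T) = r*T + r = T*r + r = r + T*r)
o(R) = 774
o(sqrt(726 + (3*33)*(-5))) - O(-1627, 1611) = 774 - (-1627)*(1 + 1611) = 774 - (-1627)*1612 = 774 - 1*(-2622724) = 774 + 2622724 = 2623498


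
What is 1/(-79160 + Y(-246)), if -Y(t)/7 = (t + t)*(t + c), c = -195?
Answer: -1/1597964 ≈ -6.2580e-7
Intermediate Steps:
Y(t) = -14*t*(-195 + t) (Y(t) = -7*(t + t)*(t - 195) = -7*2*t*(-195 + t) = -14*t*(-195 + t))
1/(-79160 + Y(-246)) = 1/(-79160 + 14*(-246)*(195 - 1*(-246))) = 1/(-79160 + 14*(-246)*(195 + 246)) = 1/(-79160 + 14*(-246)*441) = 1/(-79160 - 1518804) = 1/(-1597964) = -1/1597964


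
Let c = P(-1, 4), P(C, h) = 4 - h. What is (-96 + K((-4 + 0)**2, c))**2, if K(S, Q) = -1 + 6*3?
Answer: 6241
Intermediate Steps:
c = 0 (c = 4 - 1*4 = 4 - 4 = 0)
K(S, Q) = 17 (K(S, Q) = -1 + 18 = 17)
(-96 + K((-4 + 0)**2, c))**2 = (-96 + 17)**2 = (-79)**2 = 6241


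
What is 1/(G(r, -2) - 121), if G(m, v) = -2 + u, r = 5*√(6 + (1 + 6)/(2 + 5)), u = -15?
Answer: -1/138 ≈ -0.0072464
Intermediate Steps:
r = 5*√7 (r = 5*√(6 + 7/7) = 5*√(6 + 7*(⅐)) = 5*√(6 + 1) = 5*√7 ≈ 13.229)
G(m, v) = -17 (G(m, v) = -2 - 15 = -17)
1/(G(r, -2) - 121) = 1/(-17 - 121) = 1/(-138) = -1/138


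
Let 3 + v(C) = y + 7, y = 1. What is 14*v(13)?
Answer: 70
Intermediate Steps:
v(C) = 5 (v(C) = -3 + (1 + 7) = -3 + 8 = 5)
14*v(13) = 14*5 = 70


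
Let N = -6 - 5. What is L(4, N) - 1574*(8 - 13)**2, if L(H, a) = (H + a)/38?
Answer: -1495307/38 ≈ -39350.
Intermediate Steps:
N = -11
L(H, a) = H/38 + a/38 (L(H, a) = (H + a)*(1/38) = H/38 + a/38)
L(4, N) - 1574*(8 - 13)**2 = ((1/38)*4 + (1/38)*(-11)) - 1574*(8 - 13)**2 = (2/19 - 11/38) - 1574*(-5)**2 = -7/38 - 1574*25 = -7/38 - 39350 = -1495307/38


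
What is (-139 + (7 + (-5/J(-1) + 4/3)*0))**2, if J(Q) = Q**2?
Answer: 17424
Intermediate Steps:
(-139 + (7 + (-5/J(-1) + 4/3)*0))**2 = (-139 + (7 + (-5/((-1)**2) + 4/3)*0))**2 = (-139 + (7 + (-5/1 + 4*(1/3))*0))**2 = (-139 + (7 + (-5*1 + 4/3)*0))**2 = (-139 + (7 + (-5 + 4/3)*0))**2 = (-139 + (7 - 11/3*0))**2 = (-139 + (7 + 0))**2 = (-139 + 7)**2 = (-132)**2 = 17424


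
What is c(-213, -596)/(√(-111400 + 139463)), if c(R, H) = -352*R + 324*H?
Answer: -118128*√28063/28063 ≈ -705.16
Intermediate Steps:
c(-213, -596)/(√(-111400 + 139463)) = (-352*(-213) + 324*(-596))/(√(-111400 + 139463)) = (74976 - 193104)/(√28063) = -118128*√28063/28063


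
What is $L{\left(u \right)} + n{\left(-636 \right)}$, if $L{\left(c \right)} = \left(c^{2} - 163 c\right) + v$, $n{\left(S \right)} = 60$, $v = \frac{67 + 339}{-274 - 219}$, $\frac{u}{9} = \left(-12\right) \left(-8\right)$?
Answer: $\frac{10297294}{17} \approx 6.0572 \cdot 10^{5}$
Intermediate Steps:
$u = 864$ ($u = 9 \left(\left(-12\right) \left(-8\right)\right) = 9 \cdot 96 = 864$)
$v = - \frac{14}{17}$ ($v = \frac{406}{-493} = 406 \left(- \frac{1}{493}\right) = - \frac{14}{17} \approx -0.82353$)
$L{\left(c \right)} = - \frac{14}{17} + c^{2} - 163 c$ ($L{\left(c \right)} = \left(c^{2} - 163 c\right) - \frac{14}{17} = - \frac{14}{17} + c^{2} - 163 c$)
$L{\left(u \right)} + n{\left(-636 \right)} = \left(- \frac{14}{17} + 864^{2} - 140832\right) + 60 = \left(- \frac{14}{17} + 746496 - 140832\right) + 60 = \frac{10296274}{17} + 60 = \frac{10297294}{17}$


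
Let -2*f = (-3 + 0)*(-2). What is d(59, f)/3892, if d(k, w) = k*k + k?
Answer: 885/973 ≈ 0.90956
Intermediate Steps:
f = -3 (f = -(-3 + 0)*(-2)/2 = -(-3)*(-2)/2 = -½*6 = -3)
d(k, w) = k + k² (d(k, w) = k² + k = k + k²)
d(59, f)/3892 = (59*(1 + 59))/3892 = (59*60)*(1/3892) = 3540*(1/3892) = 885/973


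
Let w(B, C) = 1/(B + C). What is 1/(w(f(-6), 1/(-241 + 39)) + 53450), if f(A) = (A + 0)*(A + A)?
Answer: 14543/777323552 ≈ 1.8709e-5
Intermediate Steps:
f(A) = 2*A**2 (f(A) = A*(2*A) = 2*A**2)
1/(w(f(-6), 1/(-241 + 39)) + 53450) = 1/(1/(2*(-6)**2 + 1/(-241 + 39)) + 53450) = 1/(1/(2*36 + 1/(-202)) + 53450) = 1/(1/(72 - 1/202) + 53450) = 1/(1/(14543/202) + 53450) = 1/(202/14543 + 53450) = 1/(777323552/14543) = 14543/777323552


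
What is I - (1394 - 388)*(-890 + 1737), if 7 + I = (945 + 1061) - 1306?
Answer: -851389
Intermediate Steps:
I = 693 (I = -7 + ((945 + 1061) - 1306) = -7 + (2006 - 1306) = -7 + 700 = 693)
I - (1394 - 388)*(-890 + 1737) = 693 - (1394 - 388)*(-890 + 1737) = 693 - 1006*847 = 693 - 1*852082 = 693 - 852082 = -851389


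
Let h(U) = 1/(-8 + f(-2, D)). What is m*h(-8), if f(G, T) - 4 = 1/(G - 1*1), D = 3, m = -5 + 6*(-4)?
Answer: 87/13 ≈ 6.6923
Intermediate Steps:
m = -29 (m = -5 - 24 = -29)
f(G, T) = 4 + 1/(-1 + G) (f(G, T) = 4 + 1/(G - 1*1) = 4 + 1/(G - 1) = 4 + 1/(-1 + G))
h(U) = -3/13 (h(U) = 1/(-8 + (-3 + 4*(-2))/(-1 - 2)) = 1/(-8 + (-3 - 8)/(-3)) = 1/(-8 - 1/3*(-11)) = 1/(-8 + 11/3) = 1/(-13/3) = -3/13)
m*h(-8) = -29*(-3/13) = 87/13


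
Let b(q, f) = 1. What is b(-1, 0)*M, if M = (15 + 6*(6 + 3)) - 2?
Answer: 67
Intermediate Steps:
M = 67 (M = (15 + 6*9) - 2 = (15 + 54) - 2 = 69 - 2 = 67)
b(-1, 0)*M = 1*67 = 67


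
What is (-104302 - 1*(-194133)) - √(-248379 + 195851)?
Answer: 89831 - 28*I*√67 ≈ 89831.0 - 229.19*I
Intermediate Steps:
(-104302 - 1*(-194133)) - √(-248379 + 195851) = (-104302 + 194133) - √(-52528) = 89831 - 28*I*√67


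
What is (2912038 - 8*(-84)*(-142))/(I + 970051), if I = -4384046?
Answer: -2816614/3413995 ≈ -0.82502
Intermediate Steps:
(2912038 - 8*(-84)*(-142))/(I + 970051) = (2912038 - 8*(-84)*(-142))/(-4384046 + 970051) = (2912038 + 672*(-142))/(-3413995) = (2912038 - 95424)*(-1/3413995) = 2816614*(-1/3413995) = -2816614/3413995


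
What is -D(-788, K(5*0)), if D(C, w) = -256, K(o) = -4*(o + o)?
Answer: 256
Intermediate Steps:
K(o) = -8*o
-D(-788, K(5*0)) = -1*(-256) = 256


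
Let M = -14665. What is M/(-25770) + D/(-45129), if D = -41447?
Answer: 5491765/3691982 ≈ 1.4875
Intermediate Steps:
M/(-25770) + D/(-45129) = -14665/(-25770) - 41447/(-45129) = -14665*(-1/25770) - 41447*(-1/45129) = 2933/5154 + 5921/6447 = 5491765/3691982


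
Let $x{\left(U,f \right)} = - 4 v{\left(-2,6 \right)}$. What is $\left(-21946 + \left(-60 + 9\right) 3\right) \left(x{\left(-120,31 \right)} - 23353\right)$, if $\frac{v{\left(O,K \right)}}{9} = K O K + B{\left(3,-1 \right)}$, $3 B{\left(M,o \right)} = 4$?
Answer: $459858091$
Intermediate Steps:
$B{\left(M,o \right)} = \frac{4}{3}$ ($B{\left(M,o \right)} = \frac{1}{3} \cdot 4 = \frac{4}{3}$)
$v{\left(O,K \right)} = 12 + 9 O K^{2}$ ($v{\left(O,K \right)} = 9 \left(K O K + \frac{4}{3}\right) = 9 \left(O K^{2} + \frac{4}{3}\right) = 9 \left(\frac{4}{3} + O K^{2}\right) = 12 + 9 O K^{2}$)
$x{\left(U,f \right)} = 2544$ ($x{\left(U,f \right)} = - 4 \left(12 + 9 \left(-2\right) 6^{2}\right) = - 4 \left(12 + 9 \left(-2\right) 36\right) = - 4 \left(12 - 648\right) = \left(-4\right) \left(-636\right) = 2544$)
$\left(-21946 + \left(-60 + 9\right) 3\right) \left(x{\left(-120,31 \right)} - 23353\right) = \left(-21946 + \left(-60 + 9\right) 3\right) \left(2544 - 23353\right) = \left(-21946 - 153\right) \left(-20809\right) = \left(-22099\right) \left(-20809\right) = 459858091$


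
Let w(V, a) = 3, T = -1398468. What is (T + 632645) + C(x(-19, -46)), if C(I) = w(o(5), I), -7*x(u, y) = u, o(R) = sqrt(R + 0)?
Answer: -765820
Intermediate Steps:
o(R) = sqrt(R)
x(u, y) = -u/7
C(I) = 3
(T + 632645) + C(x(-19, -46)) = (-1398468 + 632645) + 3 = -765823 + 3 = -765820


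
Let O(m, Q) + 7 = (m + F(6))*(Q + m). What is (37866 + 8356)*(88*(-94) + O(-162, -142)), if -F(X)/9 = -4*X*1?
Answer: -1141452290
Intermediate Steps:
F(X) = 36*X (F(X) = -9*(-4*X) = -(-36)*X = 36*X)
O(m, Q) = -7 + (216 + m)*(Q + m) (O(m, Q) = -7 + (m + 36*6)*(Q + m) = -7 + (m + 216)*(Q + m) = -7 + (216 + m)*(Q + m))
(37866 + 8356)*(88*(-94) + O(-162, -142)) = (37866 + 8356)*(88*(-94) + (-7 + (-162)² + 216*(-142) + 216*(-162) - 142*(-162))) = 46222*(-8272 + (-7 + 26244 - 30672 - 34992 + 23004)) = 46222*(-8272 - 16423) = 46222*(-24695) = -1141452290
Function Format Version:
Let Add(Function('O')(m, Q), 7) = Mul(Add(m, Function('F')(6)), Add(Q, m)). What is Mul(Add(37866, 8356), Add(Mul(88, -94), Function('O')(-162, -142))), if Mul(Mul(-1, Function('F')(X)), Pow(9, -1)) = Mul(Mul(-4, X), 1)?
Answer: -1141452290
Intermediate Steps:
Function('F')(X) = Mul(36, X) (Function('F')(X) = Mul(-9, Mul(Mul(-4, X), 1)) = Mul(-9, Mul(-4, X)) = Mul(36, X))
Function('O')(m, Q) = Add(-7, Mul(Add(216, m), Add(Q, m))) (Function('O')(m, Q) = Add(-7, Mul(Add(m, Mul(36, 6)), Add(Q, m))) = Add(-7, Mul(Add(m, 216), Add(Q, m))) = Add(-7, Mul(Add(216, m), Add(Q, m))))
Mul(Add(37866, 8356), Add(Mul(88, -94), Function('O')(-162, -142))) = Mul(Add(37866, 8356), Add(Mul(88, -94), Add(-7, Pow(-162, 2), Mul(216, -142), Mul(216, -162), Mul(-142, -162)))) = Mul(46222, Add(-8272, Add(-7, 26244, -30672, -34992, 23004))) = Mul(46222, Add(-8272, -16423)) = Mul(46222, -24695) = -1141452290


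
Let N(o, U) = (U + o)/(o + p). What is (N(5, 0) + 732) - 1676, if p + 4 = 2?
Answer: -2827/3 ≈ -942.33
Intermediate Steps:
p = -2 (p = -4 + 2 = -2)
N(o, U) = (U + o)/(-2 + o) (N(o, U) = (U + o)/(o - 2) = (U + o)/(-2 + o))
(N(5, 0) + 732) - 1676 = ((0 + 5)/(-2 + 5) + 732) - 1676 = (5/3 + 732) - 1676 = 2201/3 - 1676 = -2827/3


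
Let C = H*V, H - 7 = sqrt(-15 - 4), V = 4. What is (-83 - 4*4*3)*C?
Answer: -3668 - 524*I*sqrt(19) ≈ -3668.0 - 2284.1*I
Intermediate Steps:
H = 7 + I*sqrt(19) (H = 7 + sqrt(-15 - 4) = 7 + sqrt(-19) = 7 + I*sqrt(19) ≈ 7.0 + 4.3589*I)
C = 28 + 4*I*sqrt(19) (C = (7 + I*sqrt(19))*4 = 28 + 4*I*sqrt(19) ≈ 28.0 + 17.436*I)
(-83 - 4*4*3)*C = (-83 - 4*4*3)*(28 + 4*I*sqrt(19)) = (-83 - 16*3)*(28 + 4*I*sqrt(19)) = (-83 - 48)*(28 + 4*I*sqrt(19)) = -131*(28 + 4*I*sqrt(19)) = -3668 - 524*I*sqrt(19)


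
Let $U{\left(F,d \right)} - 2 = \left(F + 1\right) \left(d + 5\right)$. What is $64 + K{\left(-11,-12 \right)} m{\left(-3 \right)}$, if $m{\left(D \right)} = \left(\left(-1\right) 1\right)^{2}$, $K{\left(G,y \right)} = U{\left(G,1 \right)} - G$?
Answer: $17$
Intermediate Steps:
$U{\left(F,d \right)} = 2 + \left(1 + F\right) \left(5 + d\right)$ ($U{\left(F,d \right)} = 2 + \left(F + 1\right) \left(d + 5\right) = 2 + \left(1 + F\right) \left(5 + d\right)$)
$K{\left(G,y \right)} = 8 + 5 G$ ($K{\left(G,y \right)} = \left(7 + 1 + 5 G + G 1\right) - G = \left(7 + 1 + 5 G + G\right) - G = \left(8 + 6 G\right) - G = 8 + 5 G$)
$m{\left(D \right)} = 1$ ($m{\left(D \right)} = \left(-1\right)^{2} = 1$)
$64 + K{\left(-11,-12 \right)} m{\left(-3 \right)} = 64 + \left(8 + 5 \left(-11\right)\right) 1 = 64 + \left(8 - 55\right) 1 = 64 - 47 = 17$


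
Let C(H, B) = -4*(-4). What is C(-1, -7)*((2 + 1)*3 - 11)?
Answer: -32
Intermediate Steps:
C(H, B) = 16
C(-1, -7)*((2 + 1)*3 - 11) = 16*((2 + 1)*3 - 11) = 16*(3*3 - 11) = 16*(9 - 11) = 16*(-2) = -32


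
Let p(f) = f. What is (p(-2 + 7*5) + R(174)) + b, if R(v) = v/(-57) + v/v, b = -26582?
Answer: -504470/19 ≈ -26551.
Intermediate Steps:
R(v) = 1 - v/57 (R(v) = v*(-1/57) + 1 = -v/57 + 1 = 1 - v/57)
(p(-2 + 7*5) + R(174)) + b = ((-2 + 7*5) + (1 - 1/57*174)) - 26582 = ((-2 + 35) + (1 - 58/19)) - 26582 = (33 - 39/19) - 26582 = 588/19 - 26582 = -504470/19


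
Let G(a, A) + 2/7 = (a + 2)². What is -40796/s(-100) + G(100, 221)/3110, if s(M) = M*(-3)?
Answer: -21657028/163275 ≈ -132.64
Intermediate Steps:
G(a, A) = -2/7 + (2 + a)² (G(a, A) = -2/7 + (a + 2)² = -2/7 + (2 + a)²)
s(M) = -3*M
-40796/s(-100) + G(100, 221)/3110 = -40796/((-3*(-100))) + (-2/7 + (2 + 100)²)/3110 = -40796/300 + (-2/7 + 102²)*(1/3110) = -40796*1/300 + (-2/7 + 10404)*(1/3110) = -10199/75 + (72826/7)*(1/3110) = -10199/75 + 36413/10885 = -21657028/163275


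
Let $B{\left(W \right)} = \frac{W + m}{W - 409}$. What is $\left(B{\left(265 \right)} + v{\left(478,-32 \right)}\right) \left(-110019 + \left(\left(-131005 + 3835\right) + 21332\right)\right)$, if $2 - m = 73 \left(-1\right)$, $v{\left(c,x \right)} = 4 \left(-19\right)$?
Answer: $\frac{608932597}{36} \approx 1.6915 \cdot 10^{7}$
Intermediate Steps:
$v{\left(c,x \right)} = -76$
$m = 75$ ($m = 2 - 73 \left(-1\right) = 2 - -73 = 2 + 73 = 75$)
$B{\left(W \right)} = \frac{75 + W}{-409 + W}$ ($B{\left(W \right)} = \frac{W + 75}{W - 409} = \frac{75 + W}{-409 + W}$)
$\left(B{\left(265 \right)} + v{\left(478,-32 \right)}\right) \left(-110019 + \left(\left(-131005 + 3835\right) + 21332\right)\right) = \left(\frac{75 + 265}{-409 + 265} - 76\right) \left(-110019 + \left(\left(-131005 + 3835\right) + 21332\right)\right) = \left(\frac{1}{-144} \cdot 340 - 76\right) \left(-110019 + \left(-127170 + 21332\right)\right) = \left(\left(- \frac{1}{144}\right) 340 - 76\right) \left(-110019 - 105838\right) = \left(- \frac{85}{36} - 76\right) \left(-215857\right) = \left(- \frac{2821}{36}\right) \left(-215857\right) = \frac{608932597}{36}$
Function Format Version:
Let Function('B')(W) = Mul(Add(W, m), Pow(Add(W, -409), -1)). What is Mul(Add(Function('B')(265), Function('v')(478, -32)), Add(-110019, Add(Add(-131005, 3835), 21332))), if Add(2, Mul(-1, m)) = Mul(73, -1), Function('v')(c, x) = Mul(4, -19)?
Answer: Rational(608932597, 36) ≈ 1.6915e+7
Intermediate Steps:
Function('v')(c, x) = -76
m = 75 (m = Add(2, Mul(-1, Mul(73, -1))) = Add(2, Mul(-1, -73)) = Add(2, 73) = 75)
Function('B')(W) = Mul(Pow(Add(-409, W), -1), Add(75, W)) (Function('B')(W) = Mul(Add(W, 75), Pow(Add(W, -409), -1)) = Mul(Add(75, W), Pow(Add(-409, W), -1)) = Mul(Pow(Add(-409, W), -1), Add(75, W)))
Mul(Add(Function('B')(265), Function('v')(478, -32)), Add(-110019, Add(Add(-131005, 3835), 21332))) = Mul(Add(Mul(Pow(Add(-409, 265), -1), Add(75, 265)), -76), Add(-110019, Add(Add(-131005, 3835), 21332))) = Mul(Add(Mul(Pow(-144, -1), 340), -76), Add(-110019, Add(-127170, 21332))) = Mul(Add(Mul(Rational(-1, 144), 340), -76), Add(-110019, -105838)) = Mul(Add(Rational(-85, 36), -76), -215857) = Mul(Rational(-2821, 36), -215857) = Rational(608932597, 36)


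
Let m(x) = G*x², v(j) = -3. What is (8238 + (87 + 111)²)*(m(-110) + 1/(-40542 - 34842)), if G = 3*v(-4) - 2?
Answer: -79335757440707/12564 ≈ -6.3145e+9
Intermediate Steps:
G = -11 (G = 3*(-3) - 2 = -9 - 2 = -11)
m(x) = -11*x²
(8238 + (87 + 111)²)*(m(-110) + 1/(-40542 - 34842)) = (8238 + (87 + 111)²)*(-11*(-110)² + 1/(-40542 - 34842)) = (8238 + 198²)*(-11*12100 + 1/(-75384)) = (8238 + 39204)*(-133100 - 1/75384) = 47442*(-10033610401/75384) = -79335757440707/12564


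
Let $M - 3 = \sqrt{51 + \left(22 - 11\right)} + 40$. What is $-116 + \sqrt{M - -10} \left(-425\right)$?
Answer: $-116 - 425 \sqrt{53 + \sqrt{62}} \approx -3431.9$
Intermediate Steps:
$M = 43 + \sqrt{62}$ ($M = 3 + \left(\sqrt{51 + \left(22 - 11\right)} + 40\right) = 3 + \left(\sqrt{51 + 11} + 40\right) = 3 + \left(\sqrt{62} + 40\right) = 3 + \left(40 + \sqrt{62}\right) = 43 + \sqrt{62} \approx 50.874$)
$-116 + \sqrt{M - -10} \left(-425\right) = -116 + \sqrt{\left(43 + \sqrt{62}\right) - -10} \left(-425\right) = -116 + \sqrt{\left(43 + \sqrt{62}\right) + 10} \left(-425\right) = -116 + \sqrt{53 + \sqrt{62}} \left(-425\right) = -116 - 425 \sqrt{53 + \sqrt{62}}$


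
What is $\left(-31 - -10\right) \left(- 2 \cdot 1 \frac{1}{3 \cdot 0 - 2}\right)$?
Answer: $-21$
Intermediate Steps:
$\left(-31 - -10\right) \left(- 2 \cdot 1 \frac{1}{3 \cdot 0 - 2}\right) = \left(-31 + 10\right) \left(- 2 \cdot 1 \frac{1}{0 - 2}\right) = - 21 \left(- 2 \cdot 1 \frac{1}{-2}\right) = - 21 \left(- 2 \cdot 1 \left(- \frac{1}{2}\right)\right) = - 21 \left(\left(-2\right) \left(- \frac{1}{2}\right)\right) = \left(-21\right) 1 = -21$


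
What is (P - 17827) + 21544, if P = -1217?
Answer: 2500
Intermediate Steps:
(P - 17827) + 21544 = (-1217 - 17827) + 21544 = -19044 + 21544 = 2500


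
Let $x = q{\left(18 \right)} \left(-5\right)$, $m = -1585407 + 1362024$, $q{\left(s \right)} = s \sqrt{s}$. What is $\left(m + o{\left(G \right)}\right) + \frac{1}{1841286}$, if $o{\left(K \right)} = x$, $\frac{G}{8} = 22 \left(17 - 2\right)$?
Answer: $- \frac{411311990537}{1841286} - 270 \sqrt{2} \approx -2.2376 \cdot 10^{5}$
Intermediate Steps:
$q{\left(s \right)} = s^{\frac{3}{2}}$
$G = 2640$ ($G = 8 \cdot 22 \left(17 - 2\right) = 8 \cdot 22 \cdot 15 = 8 \cdot 330 = 2640$)
$m = -223383$
$x = - 270 \sqrt{2}$ ($x = 18^{\frac{3}{2}} \left(-5\right) = 54 \sqrt{2} \left(-5\right) = - 270 \sqrt{2} \approx -381.84$)
$o{\left(K \right)} = - 270 \sqrt{2}$
$\left(m + o{\left(G \right)}\right) + \frac{1}{1841286} = \left(-223383 - 270 \sqrt{2}\right) + \frac{1}{1841286} = - \frac{411311990537}{1841286} - 270 \sqrt{2}$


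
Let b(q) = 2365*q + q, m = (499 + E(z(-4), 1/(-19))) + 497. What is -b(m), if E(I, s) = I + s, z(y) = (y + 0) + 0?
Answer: -44592002/19 ≈ -2.3469e+6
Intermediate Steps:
z(y) = y (z(y) = y + 0 = y)
m = 18847/19 (m = (499 + (-4 + 1/(-19))) + 497 = (499 + (-4 - 1/19)) + 497 = (499 - 77/19) + 497 = 9404/19 + 497 = 18847/19 ≈ 991.95)
b(q) = 2366*q
-b(m) = -2366*18847/19 = -1*44592002/19 = -44592002/19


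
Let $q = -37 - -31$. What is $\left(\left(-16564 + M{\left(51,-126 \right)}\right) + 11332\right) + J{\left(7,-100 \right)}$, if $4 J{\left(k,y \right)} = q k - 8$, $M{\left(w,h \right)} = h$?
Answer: $- \frac{10741}{2} \approx -5370.5$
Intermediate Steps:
$q = -6$ ($q = -37 + 31 = -6$)
$J{\left(k,y \right)} = -2 - \frac{3 k}{2}$ ($J{\left(k,y \right)} = \frac{- 6 k - 8}{4} = \frac{-8 - 6 k}{4} = -2 - \frac{3 k}{2}$)
$\left(\left(-16564 + M{\left(51,-126 \right)}\right) + 11332\right) + J{\left(7,-100 \right)} = \left(\left(-16564 - 126\right) + 11332\right) - \frac{25}{2} = \left(-16690 + 11332\right) - \frac{25}{2} = -5358 - \frac{25}{2} = - \frac{10741}{2}$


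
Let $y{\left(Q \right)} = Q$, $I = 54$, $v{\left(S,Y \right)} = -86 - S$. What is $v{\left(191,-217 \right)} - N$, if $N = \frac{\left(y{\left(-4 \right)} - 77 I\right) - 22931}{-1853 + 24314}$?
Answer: $- \frac{2064868}{7487} \approx -275.79$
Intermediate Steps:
$N = - \frac{9031}{7487}$ ($N = \frac{\left(-4 - 4158\right) - 22931}{-1853 + 24314} = \frac{\left(-4 - 4158\right) - 22931}{22461} = \left(-4162 - 22931\right) \frac{1}{22461} = \left(-27093\right) \frac{1}{22461} = - \frac{9031}{7487} \approx -1.2062$)
$v{\left(191,-217 \right)} - N = \left(-86 - 191\right) - - \frac{9031}{7487} = \left(-86 - 191\right) + \frac{9031}{7487} = -277 + \frac{9031}{7487} = - \frac{2064868}{7487}$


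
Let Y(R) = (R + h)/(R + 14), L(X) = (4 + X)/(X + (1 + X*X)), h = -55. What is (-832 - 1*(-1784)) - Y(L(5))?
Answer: 423432/443 ≈ 955.83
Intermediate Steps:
L(X) = (4 + X)/(1 + X + X²) (L(X) = (4 + X)/(X + (1 + X²)) = (4 + X)/(1 + X + X²))
Y(R) = (-55 + R)/(14 + R) (Y(R) = (R - 55)/(R + 14) = (-55 + R)/(14 + R))
(-832 - 1*(-1784)) - Y(L(5)) = (-832 - 1*(-1784)) - (-55 + (4 + 5)/(1 + 5 + 5²))/(14 + (4 + 5)/(1 + 5 + 5²)) = (-832 + 1784) - (-55 + 9/(1 + 5 + 25))/(14 + 9/(1 + 5 + 25)) = 952 - (-55 + 9/31)/(14 + 9/31) = 952 - (-1696)/(443/31*31) = 952 - 31*(-1696)/(443*31) = 952 - 1*(-1696/443) = 952 + 1696/443 = 423432/443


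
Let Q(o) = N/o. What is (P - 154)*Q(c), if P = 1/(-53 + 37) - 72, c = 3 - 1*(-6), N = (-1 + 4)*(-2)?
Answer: 3617/24 ≈ 150.71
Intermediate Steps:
N = -6 (N = 3*(-2) = -6)
c = 9 (c = 3 + 6 = 9)
Q(o) = -6/o
P = -1153/16 (P = 1/(-16) - 72 = -1/16 - 72 = -1153/16 ≈ -72.063)
(P - 154)*Q(c) = (-1153/16 - 154)*(-6/9) = -(-10851)/(8*9) = -3617/16*(-⅔) = 3617/24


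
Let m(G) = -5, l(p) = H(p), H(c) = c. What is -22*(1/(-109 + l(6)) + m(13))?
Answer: 11352/103 ≈ 110.21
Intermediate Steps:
l(p) = p
-22*(1/(-109 + l(6)) + m(13)) = -22*(1/(-109 + 6) - 5) = -22*(1/(-103) - 5) = -22*(-1/103 - 5) = -22*(-516/103) = 11352/103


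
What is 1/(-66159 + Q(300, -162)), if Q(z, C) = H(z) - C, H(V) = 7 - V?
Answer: -1/66290 ≈ -1.5085e-5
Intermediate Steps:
Q(z, C) = 7 - C - z (Q(z, C) = (7 - z) - C = 7 - C - z)
1/(-66159 + Q(300, -162)) = 1/(-66159 + (7 - 1*(-162) - 1*300)) = 1/(-66159 + (7 + 162 - 300)) = 1/(-66159 - 131) = 1/(-66290) = -1/66290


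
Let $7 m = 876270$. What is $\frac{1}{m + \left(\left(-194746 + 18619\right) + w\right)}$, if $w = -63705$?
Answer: $- \frac{7}{802554} \approx -8.7222 \cdot 10^{-6}$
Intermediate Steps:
$m = \frac{876270}{7}$ ($m = \frac{1}{7} \cdot 876270 = \frac{876270}{7} \approx 1.2518 \cdot 10^{5}$)
$\frac{1}{m + \left(\left(-194746 + 18619\right) + w\right)} = \frac{1}{\frac{876270}{7} + \left(\left(-194746 + 18619\right) - 63705\right)} = \frac{1}{\frac{876270}{7} - 239832} = \frac{1}{- \frac{802554}{7}} = - \frac{7}{802554}$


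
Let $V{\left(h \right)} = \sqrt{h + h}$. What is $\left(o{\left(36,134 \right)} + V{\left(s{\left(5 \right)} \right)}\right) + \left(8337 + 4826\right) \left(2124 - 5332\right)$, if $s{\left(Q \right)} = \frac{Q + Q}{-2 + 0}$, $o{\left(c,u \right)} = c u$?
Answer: $-42222080 + i \sqrt{10} \approx -4.2222 \cdot 10^{7} + 3.1623 i$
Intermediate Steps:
$s{\left(Q \right)} = - Q$ ($s{\left(Q \right)} = \frac{2 Q}{-2} = 2 Q \left(- \frac{1}{2}\right) = - Q$)
$V{\left(h \right)} = \sqrt{2} \sqrt{h}$ ($V{\left(h \right)} = \sqrt{2 h} = \sqrt{2} \sqrt{h}$)
$\left(o{\left(36,134 \right)} + V{\left(s{\left(5 \right)} \right)}\right) + \left(8337 + 4826\right) \left(2124 - 5332\right) = \left(36 \cdot 134 + \sqrt{2} \sqrt{\left(-1\right) 5}\right) + \left(8337 + 4826\right) \left(2124 - 5332\right) = \left(4824 + \sqrt{2} \sqrt{-5}\right) + 13163 \left(-3208\right) = \left(4824 + \sqrt{2} i \sqrt{5}\right) - 42226904 = \left(4824 + i \sqrt{10}\right) - 42226904 = -42222080 + i \sqrt{10}$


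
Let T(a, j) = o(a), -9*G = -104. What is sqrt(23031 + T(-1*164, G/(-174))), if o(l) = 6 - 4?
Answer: sqrt(23033) ≈ 151.77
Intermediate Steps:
G = 104/9 (G = -1/9*(-104) = 104/9 ≈ 11.556)
o(l) = 2
T(a, j) = 2
sqrt(23031 + T(-1*164, G/(-174))) = sqrt(23031 + 2) = sqrt(23033)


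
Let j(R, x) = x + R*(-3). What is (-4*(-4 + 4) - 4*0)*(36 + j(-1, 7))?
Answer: 0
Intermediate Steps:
j(R, x) = x - 3*R
(-4*(-4 + 4) - 4*0)*(36 + j(-1, 7)) = (-4*(-4 + 4) - 4*0)*(36 + (7 - 3*(-1))) = (-4*0 + 0)*(36 + (7 + 3)) = (-1*0 + 0)*(36 + 10) = (0 + 0)*46 = 0*46 = 0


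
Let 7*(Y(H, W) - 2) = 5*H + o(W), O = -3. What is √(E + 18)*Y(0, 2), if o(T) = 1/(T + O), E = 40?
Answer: 13*√58/7 ≈ 14.144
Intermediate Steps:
o(T) = 1/(-3 + T) (o(T) = 1/(T - 3) = 1/(-3 + T))
Y(H, W) = 2 + 1/(7*(-3 + W)) + 5*H/7 (Y(H, W) = 2 + (5*H + 1/(-3 + W))/7 = 2 + (1/(-3 + W) + 5*H)/7 = 2 + (1/(7*(-3 + W)) + 5*H/7) = 2 + 1/(7*(-3 + W)) + 5*H/7)
√(E + 18)*Y(0, 2) = √(40 + 18)*((1 + (-3 + 2)*(14 + 5*0))/(7*(-3 + 2))) = √58*((⅐)*(1 - (14 + 0))/(-1)) = √58*((⅐)*(-1)*(1 - 1*14)) = √58*((⅐)*(-1)*(1 - 14)) = √58*((⅐)*(-1)*(-13)) = √58*(13/7) = 13*√58/7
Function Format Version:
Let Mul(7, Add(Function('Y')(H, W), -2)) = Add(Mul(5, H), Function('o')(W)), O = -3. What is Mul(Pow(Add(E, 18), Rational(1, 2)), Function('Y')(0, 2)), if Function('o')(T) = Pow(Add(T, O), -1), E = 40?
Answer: Mul(Rational(13, 7), Pow(58, Rational(1, 2))) ≈ 14.144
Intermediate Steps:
Function('o')(T) = Pow(Add(-3, T), -1) (Function('o')(T) = Pow(Add(T, -3), -1) = Pow(Add(-3, T), -1))
Function('Y')(H, W) = Add(2, Mul(Rational(1, 7), Pow(Add(-3, W), -1)), Mul(Rational(5, 7), H)) (Function('Y')(H, W) = Add(2, Mul(Rational(1, 7), Add(Mul(5, H), Pow(Add(-3, W), -1)))) = Add(2, Mul(Rational(1, 7), Add(Pow(Add(-3, W), -1), Mul(5, H)))) = Add(2, Add(Mul(Rational(1, 7), Pow(Add(-3, W), -1)), Mul(Rational(5, 7), H))) = Add(2, Mul(Rational(1, 7), Pow(Add(-3, W), -1)), Mul(Rational(5, 7), H)))
Mul(Pow(Add(E, 18), Rational(1, 2)), Function('Y')(0, 2)) = Mul(Pow(Add(40, 18), Rational(1, 2)), Mul(Rational(1, 7), Pow(Add(-3, 2), -1), Add(1, Mul(Add(-3, 2), Add(14, Mul(5, 0)))))) = Mul(Pow(58, Rational(1, 2)), Mul(Rational(1, 7), Pow(-1, -1), Add(1, Mul(-1, Add(14, 0))))) = Mul(Pow(58, Rational(1, 2)), Mul(Rational(1, 7), -1, Add(1, Mul(-1, 14)))) = Mul(Pow(58, Rational(1, 2)), Mul(Rational(1, 7), -1, Add(1, -14))) = Mul(Pow(58, Rational(1, 2)), Mul(Rational(1, 7), -1, -13)) = Mul(Pow(58, Rational(1, 2)), Rational(13, 7)) = Mul(Rational(13, 7), Pow(58, Rational(1, 2)))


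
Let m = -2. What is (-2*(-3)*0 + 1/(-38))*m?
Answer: 1/19 ≈ 0.052632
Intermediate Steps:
(-2*(-3)*0 + 1/(-38))*m = (-2*(-3)*0 + 1/(-38))*(-2) = (6*0 - 1/38)*(-2) = (0 - 1/38)*(-2) = -1/38*(-2) = 1/19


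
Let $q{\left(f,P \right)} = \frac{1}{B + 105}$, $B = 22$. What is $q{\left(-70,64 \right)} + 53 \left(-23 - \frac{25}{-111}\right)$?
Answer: $- \frac{17015857}{14097} \approx -1207.1$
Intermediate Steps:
$q{\left(f,P \right)} = \frac{1}{127}$ ($q{\left(f,P \right)} = \frac{1}{22 + 105} = \frac{1}{127}$)
$q{\left(-70,64 \right)} + 53 \left(-23 - \frac{25}{-111}\right) = \frac{1}{127} + 53 \left(-23 - \frac{25}{-111}\right) = \frac{1}{127} + 53 \left(-23 - - \frac{25}{111}\right) = \frac{1}{127} + 53 \left(-23 + \frac{25}{111}\right) = \frac{1}{127} + 53 \left(- \frac{2528}{111}\right) = \frac{1}{127} - \frac{133984}{111} = - \frac{17015857}{14097}$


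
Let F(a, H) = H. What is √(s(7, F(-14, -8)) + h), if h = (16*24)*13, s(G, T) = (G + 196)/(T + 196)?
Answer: √44118853/94 ≈ 70.662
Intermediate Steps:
s(G, T) = (196 + G)/(196 + T)
h = 4992 (h = 384*13 = 4992)
√(s(7, F(-14, -8)) + h) = √((196 + 7)/(196 - 8) + 4992) = √(203/188 + 4992) = √(938699/188) = √44118853/94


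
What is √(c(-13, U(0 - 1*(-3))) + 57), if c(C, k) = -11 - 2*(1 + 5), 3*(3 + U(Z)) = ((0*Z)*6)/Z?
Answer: √34 ≈ 5.8309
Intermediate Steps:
U(Z) = -3 (U(Z) = -3 + (((0*Z)*6)/Z)/3 = -3 + ((0*6)/Z)/3 = -3 + (0/Z)/3 = -3 + (⅓)*0 = -3 + 0 = -3)
c(C, k) = -23 (c(C, k) = -11 - 2*6 = -11 - 1*12 = -11 - 12 = -23)
√(c(-13, U(0 - 1*(-3))) + 57) = √(-23 + 57) = √34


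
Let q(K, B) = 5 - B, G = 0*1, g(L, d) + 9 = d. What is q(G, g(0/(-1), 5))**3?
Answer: 729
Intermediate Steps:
g(L, d) = -9 + d
G = 0
q(G, g(0/(-1), 5))**3 = (5 - (-9 + 5))**3 = (5 - 1*(-4))**3 = (5 + 4)**3 = 9**3 = 729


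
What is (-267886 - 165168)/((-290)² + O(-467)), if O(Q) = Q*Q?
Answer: -433054/302189 ≈ -1.4331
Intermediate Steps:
O(Q) = Q²
(-267886 - 165168)/((-290)² + O(-467)) = (-267886 - 165168)/((-290)² + (-467)²) = -433054/(84100 + 218089) = -433054/302189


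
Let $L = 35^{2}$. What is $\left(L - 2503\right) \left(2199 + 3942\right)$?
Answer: $-7848198$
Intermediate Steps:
$L = 1225$
$\left(L - 2503\right) \left(2199 + 3942\right) = \left(1225 - 2503\right) \left(2199 + 3942\right) = \left(-1278\right) 6141 = -7848198$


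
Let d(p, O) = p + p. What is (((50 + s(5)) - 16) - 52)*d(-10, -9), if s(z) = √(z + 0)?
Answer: 360 - 20*√5 ≈ 315.28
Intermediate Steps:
s(z) = √z
d(p, O) = 2*p
(((50 + s(5)) - 16) - 52)*d(-10, -9) = (((50 + √5) - 16) - 52)*(2*(-10)) = ((34 + √5) - 52)*(-20) = (-18 + √5)*(-20) = 360 - 20*√5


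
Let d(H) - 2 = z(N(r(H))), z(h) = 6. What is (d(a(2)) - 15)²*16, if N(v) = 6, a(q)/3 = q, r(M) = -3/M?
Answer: 784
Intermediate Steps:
a(q) = 3*q
d(H) = 8 (d(H) = 2 + 6 = 8)
(d(a(2)) - 15)²*16 = (8 - 15)²*16 = (-7)²*16 = 49*16 = 784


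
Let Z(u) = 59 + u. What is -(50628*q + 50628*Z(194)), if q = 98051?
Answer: -4976934912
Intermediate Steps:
-(50628*q + 50628*Z(194)) = -50628/(1/((59 + 194) + 98051)) = -50628/(1/(253 + 98051)) = -50628/(1/98304) = -50628/1/98304 = -50628*98304 = -4976934912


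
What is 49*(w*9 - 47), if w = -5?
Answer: -4508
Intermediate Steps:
49*(w*9 - 47) = 49*(-5*9 - 47) = 49*(-45 - 47) = 49*(-92) = -4508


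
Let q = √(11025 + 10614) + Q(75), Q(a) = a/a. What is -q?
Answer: -1 - √21639 ≈ -148.10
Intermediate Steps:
Q(a) = 1
q = 1 + √21639 (q = √(11025 + 10614) + 1 = √21639 + 1 = 1 + √21639 ≈ 148.10)
-q = -(1 + √21639) = -1 - √21639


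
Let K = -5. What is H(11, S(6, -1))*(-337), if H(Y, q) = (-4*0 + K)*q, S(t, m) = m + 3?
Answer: 3370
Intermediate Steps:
S(t, m) = 3 + m
H(Y, q) = -5*q (H(Y, q) = (-4*0 - 5)*q = (0 - 5)*q = -5*q)
H(11, S(6, -1))*(-337) = -5*(3 - 1)*(-337) = -5*2*(-337) = -10*(-337) = 3370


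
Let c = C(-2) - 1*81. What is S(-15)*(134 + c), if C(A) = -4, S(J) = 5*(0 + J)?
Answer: -3675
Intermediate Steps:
S(J) = 5*J
c = -85 (c = -4 - 1*81 = -4 - 81 = -85)
S(-15)*(134 + c) = (5*(-15))*(134 - 85) = -75*49 = -3675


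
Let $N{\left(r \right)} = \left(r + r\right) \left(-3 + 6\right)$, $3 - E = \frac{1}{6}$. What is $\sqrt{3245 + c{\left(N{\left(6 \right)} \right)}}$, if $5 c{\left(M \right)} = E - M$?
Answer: $\frac{\sqrt{2914530}}{30} \approx 56.907$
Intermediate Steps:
$E = \frac{17}{6}$ ($E = 3 - \frac{1}{6} = \frac{17}{6} \approx 2.8333$)
$N{\left(r \right)} = 6 r$ ($N{\left(r \right)} = 2 r 3 = 6 r$)
$c{\left(M \right)} = \frac{17}{30} - \frac{M}{5}$ ($c{\left(M \right)} = \frac{\frac{17}{6} - M}{5} = \frac{17}{30} - \frac{M}{5}$)
$\sqrt{3245 + c{\left(N{\left(6 \right)} \right)}} = \sqrt{3245 + \left(\frac{17}{30} - \frac{6 \cdot 6}{5}\right)} = \sqrt{3245 + \left(\frac{17}{30} - \frac{36}{5}\right)} = \sqrt{3245 - \frac{199}{30}} = \sqrt{\frac{97151}{30}} = \frac{\sqrt{2914530}}{30}$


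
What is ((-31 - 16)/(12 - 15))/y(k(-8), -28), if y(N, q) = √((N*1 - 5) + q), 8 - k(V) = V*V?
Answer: -47*I*√89/267 ≈ -1.6607*I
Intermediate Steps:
k(V) = 8 - V² (k(V) = 8 - V*V = 8 - V²)
y(N, q) = √(-5 + N + q) (y(N, q) = √((N - 5) + q) = √((-5 + N) + q) = √(-5 + N + q))
((-31 - 16)/(12 - 15))/y(k(-8), -28) = ((-31 - 16)/(12 - 15))/(√(-5 + (8 - 1*(-8)²) - 28)) = (-47/(-3))/(√(-5 + (8 - 1*64) - 28)) = (-47*(-⅓))/(√(-5 + (8 - 64) - 28)) = 47/(3*(√(-5 - 56 - 28))) = 47/(3*(√(-89))) = 47/(3*((I*√89))) = 47*(-I*√89/89)/3 = -47*I*√89/267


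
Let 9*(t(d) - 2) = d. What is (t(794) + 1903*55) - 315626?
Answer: -1897837/9 ≈ -2.1087e+5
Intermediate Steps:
t(d) = 2 + d/9
(t(794) + 1903*55) - 315626 = ((2 + (1/9)*794) + 1903*55) - 315626 = ((2 + 794/9) + 104665) - 315626 = (812/9 + 104665) - 315626 = 942797/9 - 315626 = -1897837/9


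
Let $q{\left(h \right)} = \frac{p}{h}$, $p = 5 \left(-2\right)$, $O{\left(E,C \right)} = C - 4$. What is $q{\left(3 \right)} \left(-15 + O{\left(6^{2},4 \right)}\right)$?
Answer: $50$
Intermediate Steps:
$O{\left(E,C \right)} = -4 + C$
$p = -10$
$q{\left(h \right)} = - \frac{10}{h}$
$q{\left(3 \right)} \left(-15 + O{\left(6^{2},4 \right)}\right) = - \frac{10}{3} \left(-15 + \left(-4 + 4\right)\right) = \left(-10\right) \frac{1}{3} \left(-15 + 0\right) = \left(- \frac{10}{3}\right) \left(-15\right) = 50$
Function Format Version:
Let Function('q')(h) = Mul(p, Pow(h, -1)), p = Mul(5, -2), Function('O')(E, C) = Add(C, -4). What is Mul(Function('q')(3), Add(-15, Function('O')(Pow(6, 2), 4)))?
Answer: 50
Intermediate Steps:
Function('O')(E, C) = Add(-4, C)
p = -10
Function('q')(h) = Mul(-10, Pow(h, -1))
Mul(Function('q')(3), Add(-15, Function('O')(Pow(6, 2), 4))) = Mul(Mul(-10, Pow(3, -1)), Add(-15, Add(-4, 4))) = Mul(Mul(-10, Rational(1, 3)), Add(-15, 0)) = Mul(Rational(-10, 3), -15) = 50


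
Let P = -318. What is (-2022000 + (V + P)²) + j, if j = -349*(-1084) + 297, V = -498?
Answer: -977531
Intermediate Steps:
j = 378613 (j = 378316 + 297 = 378613)
(-2022000 + (V + P)²) + j = (-2022000 + (-498 - 318)²) + 378613 = (-2022000 + (-816)²) + 378613 = (-2022000 + 665856) + 378613 = -1356144 + 378613 = -977531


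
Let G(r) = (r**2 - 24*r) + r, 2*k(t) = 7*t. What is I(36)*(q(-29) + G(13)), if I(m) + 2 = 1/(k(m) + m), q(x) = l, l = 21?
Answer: 35207/162 ≈ 217.33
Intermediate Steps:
k(t) = 7*t/2 (k(t) = (7*t)/2 = 7*t/2)
G(r) = r**2 - 23*r
q(x) = 21
I(m) = -2 + 2/(9*m) (I(m) = -2 + 1/(7*m/2 + m) = -2 + 1/(9*m/2) = -2 + 2/(9*m))
I(36)*(q(-29) + G(13)) = (-2 + (2/9)/36)*(21 + 13*(-23 + 13)) = (-2 + (2/9)*(1/36))*(21 + 13*(-10)) = (-2 + 1/162)*(21 - 130) = -323/162*(-109) = 35207/162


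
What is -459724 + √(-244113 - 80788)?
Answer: -459724 + I*√324901 ≈ -4.5972e+5 + 570.0*I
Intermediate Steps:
-459724 + √(-244113 - 80788) = -459724 + √(-324901) = -459724 + I*√324901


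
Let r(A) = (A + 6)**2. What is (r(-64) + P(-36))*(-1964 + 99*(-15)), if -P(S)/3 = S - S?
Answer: -11602436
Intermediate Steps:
r(A) = (6 + A)**2
P(S) = 0 (P(S) = -3*(S - S) = -3*0 = 0)
(r(-64) + P(-36))*(-1964 + 99*(-15)) = ((6 - 64)**2 + 0)*(-1964 + 99*(-15)) = ((-58)**2 + 0)*(-1964 - 1485) = (3364 + 0)*(-3449) = 3364*(-3449) = -11602436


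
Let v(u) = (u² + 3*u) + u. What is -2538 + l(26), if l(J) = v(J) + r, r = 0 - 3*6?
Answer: -1776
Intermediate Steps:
r = -18 (r = 0 - 18 = -18)
v(u) = u² + 4*u
l(J) = -18 + J*(4 + J) (l(J) = J*(4 + J) - 18 = -18 + J*(4 + J))
-2538 + l(26) = -2538 + (-18 + 26*(4 + 26)) = -2538 + (-18 + 26*30) = -2538 + (-18 + 780) = -2538 + 762 = -1776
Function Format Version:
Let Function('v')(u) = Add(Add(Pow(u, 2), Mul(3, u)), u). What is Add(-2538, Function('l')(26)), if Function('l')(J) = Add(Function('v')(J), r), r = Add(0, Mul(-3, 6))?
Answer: -1776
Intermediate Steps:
r = -18 (r = Add(0, -18) = -18)
Function('v')(u) = Add(Pow(u, 2), Mul(4, u))
Function('l')(J) = Add(-18, Mul(J, Add(4, J))) (Function('l')(J) = Add(Mul(J, Add(4, J)), -18) = Add(-18, Mul(J, Add(4, J))))
Add(-2538, Function('l')(26)) = Add(-2538, Add(-18, Mul(26, Add(4, 26)))) = Add(-2538, Add(-18, Mul(26, 30))) = Add(-2538, Add(-18, 780)) = Add(-2538, 762) = -1776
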